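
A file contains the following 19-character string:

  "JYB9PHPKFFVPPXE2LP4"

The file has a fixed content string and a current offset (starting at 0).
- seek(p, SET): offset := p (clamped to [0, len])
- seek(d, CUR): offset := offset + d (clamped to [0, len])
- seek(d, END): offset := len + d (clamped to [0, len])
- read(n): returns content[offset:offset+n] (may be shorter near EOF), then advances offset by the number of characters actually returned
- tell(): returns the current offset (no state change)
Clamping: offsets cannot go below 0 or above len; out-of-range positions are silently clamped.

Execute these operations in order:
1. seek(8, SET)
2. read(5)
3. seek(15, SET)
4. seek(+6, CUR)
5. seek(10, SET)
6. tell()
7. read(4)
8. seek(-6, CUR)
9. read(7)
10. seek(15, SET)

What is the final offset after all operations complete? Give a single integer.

After 1 (seek(8, SET)): offset=8
After 2 (read(5)): returned 'FFVPP', offset=13
After 3 (seek(15, SET)): offset=15
After 4 (seek(+6, CUR)): offset=19
After 5 (seek(10, SET)): offset=10
After 6 (tell()): offset=10
After 7 (read(4)): returned 'VPPX', offset=14
After 8 (seek(-6, CUR)): offset=8
After 9 (read(7)): returned 'FFVPPXE', offset=15
After 10 (seek(15, SET)): offset=15

Answer: 15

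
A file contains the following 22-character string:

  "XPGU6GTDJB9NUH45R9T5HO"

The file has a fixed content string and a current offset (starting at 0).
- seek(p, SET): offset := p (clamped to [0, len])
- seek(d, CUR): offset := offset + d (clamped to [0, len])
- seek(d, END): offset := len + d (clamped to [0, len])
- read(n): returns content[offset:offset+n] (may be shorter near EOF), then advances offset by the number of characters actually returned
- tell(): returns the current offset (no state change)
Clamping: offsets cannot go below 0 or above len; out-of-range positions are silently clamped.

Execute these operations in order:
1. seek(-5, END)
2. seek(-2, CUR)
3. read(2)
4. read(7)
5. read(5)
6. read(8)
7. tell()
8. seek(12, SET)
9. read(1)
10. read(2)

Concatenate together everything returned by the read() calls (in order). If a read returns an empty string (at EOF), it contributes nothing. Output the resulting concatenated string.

Answer: 5R9T5HOUH4

Derivation:
After 1 (seek(-5, END)): offset=17
After 2 (seek(-2, CUR)): offset=15
After 3 (read(2)): returned '5R', offset=17
After 4 (read(7)): returned '9T5HO', offset=22
After 5 (read(5)): returned '', offset=22
After 6 (read(8)): returned '', offset=22
After 7 (tell()): offset=22
After 8 (seek(12, SET)): offset=12
After 9 (read(1)): returned 'U', offset=13
After 10 (read(2)): returned 'H4', offset=15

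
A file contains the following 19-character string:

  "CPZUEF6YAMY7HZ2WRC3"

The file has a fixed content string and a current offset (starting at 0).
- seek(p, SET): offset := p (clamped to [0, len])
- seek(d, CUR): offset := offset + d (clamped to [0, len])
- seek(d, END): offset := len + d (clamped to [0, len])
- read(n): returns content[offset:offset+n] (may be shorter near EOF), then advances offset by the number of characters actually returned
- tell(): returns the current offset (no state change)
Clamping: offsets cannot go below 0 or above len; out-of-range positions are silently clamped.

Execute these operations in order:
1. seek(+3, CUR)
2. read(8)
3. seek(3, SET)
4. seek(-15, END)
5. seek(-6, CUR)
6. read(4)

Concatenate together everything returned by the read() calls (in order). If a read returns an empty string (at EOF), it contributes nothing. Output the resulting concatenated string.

Answer: UEF6YAMYCPZU

Derivation:
After 1 (seek(+3, CUR)): offset=3
After 2 (read(8)): returned 'UEF6YAMY', offset=11
After 3 (seek(3, SET)): offset=3
After 4 (seek(-15, END)): offset=4
After 5 (seek(-6, CUR)): offset=0
After 6 (read(4)): returned 'CPZU', offset=4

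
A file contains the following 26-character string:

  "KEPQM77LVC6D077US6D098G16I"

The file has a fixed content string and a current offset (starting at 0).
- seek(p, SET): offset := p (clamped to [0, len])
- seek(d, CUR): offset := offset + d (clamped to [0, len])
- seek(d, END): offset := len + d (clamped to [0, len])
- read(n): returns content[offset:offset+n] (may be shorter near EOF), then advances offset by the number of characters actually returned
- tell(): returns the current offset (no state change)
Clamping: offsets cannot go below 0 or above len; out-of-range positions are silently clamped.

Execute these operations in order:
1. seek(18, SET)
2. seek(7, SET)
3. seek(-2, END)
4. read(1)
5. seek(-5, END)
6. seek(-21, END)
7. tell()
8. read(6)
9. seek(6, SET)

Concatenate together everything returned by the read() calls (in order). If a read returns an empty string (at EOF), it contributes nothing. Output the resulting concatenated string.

Answer: 677LVC6

Derivation:
After 1 (seek(18, SET)): offset=18
After 2 (seek(7, SET)): offset=7
After 3 (seek(-2, END)): offset=24
After 4 (read(1)): returned '6', offset=25
After 5 (seek(-5, END)): offset=21
After 6 (seek(-21, END)): offset=5
After 7 (tell()): offset=5
After 8 (read(6)): returned '77LVC6', offset=11
After 9 (seek(6, SET)): offset=6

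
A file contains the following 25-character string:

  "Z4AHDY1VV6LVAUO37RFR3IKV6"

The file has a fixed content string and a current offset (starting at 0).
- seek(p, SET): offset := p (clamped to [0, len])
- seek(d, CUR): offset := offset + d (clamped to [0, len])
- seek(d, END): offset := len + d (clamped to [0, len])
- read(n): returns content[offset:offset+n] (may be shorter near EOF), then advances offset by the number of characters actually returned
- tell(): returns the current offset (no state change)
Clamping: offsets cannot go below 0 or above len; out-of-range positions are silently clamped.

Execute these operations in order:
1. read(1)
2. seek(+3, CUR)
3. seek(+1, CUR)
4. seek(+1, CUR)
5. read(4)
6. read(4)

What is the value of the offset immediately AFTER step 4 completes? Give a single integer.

Answer: 6

Derivation:
After 1 (read(1)): returned 'Z', offset=1
After 2 (seek(+3, CUR)): offset=4
After 3 (seek(+1, CUR)): offset=5
After 4 (seek(+1, CUR)): offset=6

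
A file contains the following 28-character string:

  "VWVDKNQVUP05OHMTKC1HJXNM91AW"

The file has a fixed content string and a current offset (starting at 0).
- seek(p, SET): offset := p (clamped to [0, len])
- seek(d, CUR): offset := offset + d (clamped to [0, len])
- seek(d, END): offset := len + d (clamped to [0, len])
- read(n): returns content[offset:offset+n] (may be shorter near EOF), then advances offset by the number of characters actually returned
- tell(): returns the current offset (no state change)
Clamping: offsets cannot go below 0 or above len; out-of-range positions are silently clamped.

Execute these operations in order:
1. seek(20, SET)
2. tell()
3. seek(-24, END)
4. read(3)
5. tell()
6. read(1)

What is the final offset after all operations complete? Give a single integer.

Answer: 8

Derivation:
After 1 (seek(20, SET)): offset=20
After 2 (tell()): offset=20
After 3 (seek(-24, END)): offset=4
After 4 (read(3)): returned 'KNQ', offset=7
After 5 (tell()): offset=7
After 6 (read(1)): returned 'V', offset=8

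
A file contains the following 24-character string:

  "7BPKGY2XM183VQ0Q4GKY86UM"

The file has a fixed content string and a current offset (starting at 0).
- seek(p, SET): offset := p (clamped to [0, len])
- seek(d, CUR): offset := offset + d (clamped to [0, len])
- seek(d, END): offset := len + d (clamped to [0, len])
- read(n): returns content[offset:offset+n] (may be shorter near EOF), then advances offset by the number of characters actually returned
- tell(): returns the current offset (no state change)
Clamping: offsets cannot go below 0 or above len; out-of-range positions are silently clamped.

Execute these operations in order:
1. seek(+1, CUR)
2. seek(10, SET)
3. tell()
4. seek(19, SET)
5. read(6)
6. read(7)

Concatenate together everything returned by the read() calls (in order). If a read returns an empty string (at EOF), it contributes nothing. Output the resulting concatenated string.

Answer: Y86UM

Derivation:
After 1 (seek(+1, CUR)): offset=1
After 2 (seek(10, SET)): offset=10
After 3 (tell()): offset=10
After 4 (seek(19, SET)): offset=19
After 5 (read(6)): returned 'Y86UM', offset=24
After 6 (read(7)): returned '', offset=24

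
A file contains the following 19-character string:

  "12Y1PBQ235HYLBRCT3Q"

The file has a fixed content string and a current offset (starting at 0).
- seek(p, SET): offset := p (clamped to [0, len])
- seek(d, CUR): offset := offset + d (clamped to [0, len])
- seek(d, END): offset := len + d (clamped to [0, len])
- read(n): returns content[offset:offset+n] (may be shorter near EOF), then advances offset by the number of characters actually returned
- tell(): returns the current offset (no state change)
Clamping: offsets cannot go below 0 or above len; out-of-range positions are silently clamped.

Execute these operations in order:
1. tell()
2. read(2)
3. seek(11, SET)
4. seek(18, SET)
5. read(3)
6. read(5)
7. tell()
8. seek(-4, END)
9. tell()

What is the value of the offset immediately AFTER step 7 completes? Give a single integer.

After 1 (tell()): offset=0
After 2 (read(2)): returned '12', offset=2
After 3 (seek(11, SET)): offset=11
After 4 (seek(18, SET)): offset=18
After 5 (read(3)): returned 'Q', offset=19
After 6 (read(5)): returned '', offset=19
After 7 (tell()): offset=19

Answer: 19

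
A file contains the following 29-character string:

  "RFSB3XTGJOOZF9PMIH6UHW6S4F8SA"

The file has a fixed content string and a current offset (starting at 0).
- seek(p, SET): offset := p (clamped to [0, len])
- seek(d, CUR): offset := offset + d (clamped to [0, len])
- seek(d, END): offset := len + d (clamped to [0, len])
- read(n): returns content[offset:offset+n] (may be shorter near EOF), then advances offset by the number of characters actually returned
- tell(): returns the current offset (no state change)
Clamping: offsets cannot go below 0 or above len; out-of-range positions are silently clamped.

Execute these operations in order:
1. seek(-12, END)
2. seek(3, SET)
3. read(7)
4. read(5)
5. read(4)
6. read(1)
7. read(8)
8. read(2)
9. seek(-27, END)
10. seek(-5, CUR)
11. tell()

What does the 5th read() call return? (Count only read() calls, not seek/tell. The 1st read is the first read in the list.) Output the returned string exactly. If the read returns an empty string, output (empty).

Answer: HW6S4F8S

Derivation:
After 1 (seek(-12, END)): offset=17
After 2 (seek(3, SET)): offset=3
After 3 (read(7)): returned 'B3XTGJO', offset=10
After 4 (read(5)): returned 'OZF9P', offset=15
After 5 (read(4)): returned 'MIH6', offset=19
After 6 (read(1)): returned 'U', offset=20
After 7 (read(8)): returned 'HW6S4F8S', offset=28
After 8 (read(2)): returned 'A', offset=29
After 9 (seek(-27, END)): offset=2
After 10 (seek(-5, CUR)): offset=0
After 11 (tell()): offset=0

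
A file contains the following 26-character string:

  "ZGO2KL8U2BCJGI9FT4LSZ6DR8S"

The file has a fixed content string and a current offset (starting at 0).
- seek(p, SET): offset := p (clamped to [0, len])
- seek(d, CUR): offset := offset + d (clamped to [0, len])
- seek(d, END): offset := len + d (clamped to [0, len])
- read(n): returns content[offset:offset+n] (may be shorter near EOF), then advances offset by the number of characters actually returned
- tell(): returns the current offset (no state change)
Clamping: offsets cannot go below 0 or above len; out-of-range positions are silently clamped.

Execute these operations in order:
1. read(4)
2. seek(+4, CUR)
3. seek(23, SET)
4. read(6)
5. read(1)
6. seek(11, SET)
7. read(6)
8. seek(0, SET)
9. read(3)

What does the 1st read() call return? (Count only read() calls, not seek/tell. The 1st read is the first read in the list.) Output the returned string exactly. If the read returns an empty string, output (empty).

Answer: ZGO2

Derivation:
After 1 (read(4)): returned 'ZGO2', offset=4
After 2 (seek(+4, CUR)): offset=8
After 3 (seek(23, SET)): offset=23
After 4 (read(6)): returned 'R8S', offset=26
After 5 (read(1)): returned '', offset=26
After 6 (seek(11, SET)): offset=11
After 7 (read(6)): returned 'JGI9FT', offset=17
After 8 (seek(0, SET)): offset=0
After 9 (read(3)): returned 'ZGO', offset=3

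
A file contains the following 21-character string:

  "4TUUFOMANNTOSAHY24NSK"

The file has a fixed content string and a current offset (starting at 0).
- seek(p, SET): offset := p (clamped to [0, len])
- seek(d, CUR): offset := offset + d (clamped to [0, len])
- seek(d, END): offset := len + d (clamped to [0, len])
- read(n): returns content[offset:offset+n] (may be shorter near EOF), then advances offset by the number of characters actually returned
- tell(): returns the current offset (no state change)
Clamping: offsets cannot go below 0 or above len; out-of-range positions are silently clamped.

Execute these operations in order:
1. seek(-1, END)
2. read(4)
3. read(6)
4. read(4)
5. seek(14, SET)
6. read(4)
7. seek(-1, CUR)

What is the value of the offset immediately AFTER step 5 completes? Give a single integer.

Answer: 14

Derivation:
After 1 (seek(-1, END)): offset=20
After 2 (read(4)): returned 'K', offset=21
After 3 (read(6)): returned '', offset=21
After 4 (read(4)): returned '', offset=21
After 5 (seek(14, SET)): offset=14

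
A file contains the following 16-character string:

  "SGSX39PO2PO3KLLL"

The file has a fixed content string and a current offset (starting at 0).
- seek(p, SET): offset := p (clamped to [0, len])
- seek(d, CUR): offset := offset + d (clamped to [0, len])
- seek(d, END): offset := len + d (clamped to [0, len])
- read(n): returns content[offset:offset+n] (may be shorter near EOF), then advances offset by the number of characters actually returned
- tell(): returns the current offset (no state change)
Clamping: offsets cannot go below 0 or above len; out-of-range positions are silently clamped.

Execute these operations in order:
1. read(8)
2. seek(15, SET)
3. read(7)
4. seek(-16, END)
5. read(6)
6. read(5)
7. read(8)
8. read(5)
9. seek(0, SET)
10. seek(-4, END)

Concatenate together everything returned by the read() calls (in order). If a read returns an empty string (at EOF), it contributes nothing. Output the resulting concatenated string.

After 1 (read(8)): returned 'SGSX39PO', offset=8
After 2 (seek(15, SET)): offset=15
After 3 (read(7)): returned 'L', offset=16
After 4 (seek(-16, END)): offset=0
After 5 (read(6)): returned 'SGSX39', offset=6
After 6 (read(5)): returned 'PO2PO', offset=11
After 7 (read(8)): returned '3KLLL', offset=16
After 8 (read(5)): returned '', offset=16
After 9 (seek(0, SET)): offset=0
After 10 (seek(-4, END)): offset=12

Answer: SGSX39POLSGSX39PO2PO3KLLL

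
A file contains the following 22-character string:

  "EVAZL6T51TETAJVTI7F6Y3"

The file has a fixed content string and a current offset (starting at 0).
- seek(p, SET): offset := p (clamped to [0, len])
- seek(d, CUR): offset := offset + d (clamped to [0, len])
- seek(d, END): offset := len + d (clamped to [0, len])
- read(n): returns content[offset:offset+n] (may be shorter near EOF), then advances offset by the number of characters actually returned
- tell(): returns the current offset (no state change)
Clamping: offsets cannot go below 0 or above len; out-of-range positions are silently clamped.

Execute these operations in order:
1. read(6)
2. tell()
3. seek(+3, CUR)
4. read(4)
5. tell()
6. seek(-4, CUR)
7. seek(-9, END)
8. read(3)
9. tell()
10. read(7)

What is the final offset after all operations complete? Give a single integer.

After 1 (read(6)): returned 'EVAZL6', offset=6
After 2 (tell()): offset=6
After 3 (seek(+3, CUR)): offset=9
After 4 (read(4)): returned 'TETA', offset=13
After 5 (tell()): offset=13
After 6 (seek(-4, CUR)): offset=9
After 7 (seek(-9, END)): offset=13
After 8 (read(3)): returned 'JVT', offset=16
After 9 (tell()): offset=16
After 10 (read(7)): returned 'I7F6Y3', offset=22

Answer: 22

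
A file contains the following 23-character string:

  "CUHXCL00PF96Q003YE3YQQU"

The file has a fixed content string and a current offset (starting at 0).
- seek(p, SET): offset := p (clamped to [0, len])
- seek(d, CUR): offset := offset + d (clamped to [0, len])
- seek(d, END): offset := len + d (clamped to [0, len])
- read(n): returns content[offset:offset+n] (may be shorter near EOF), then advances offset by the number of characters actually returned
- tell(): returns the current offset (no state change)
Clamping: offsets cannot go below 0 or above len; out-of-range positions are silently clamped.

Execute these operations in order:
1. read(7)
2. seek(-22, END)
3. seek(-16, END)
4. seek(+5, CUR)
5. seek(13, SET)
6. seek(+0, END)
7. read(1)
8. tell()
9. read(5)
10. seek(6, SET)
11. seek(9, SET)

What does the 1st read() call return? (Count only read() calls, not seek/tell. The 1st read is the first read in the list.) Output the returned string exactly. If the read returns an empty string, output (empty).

Answer: CUHXCL0

Derivation:
After 1 (read(7)): returned 'CUHXCL0', offset=7
After 2 (seek(-22, END)): offset=1
After 3 (seek(-16, END)): offset=7
After 4 (seek(+5, CUR)): offset=12
After 5 (seek(13, SET)): offset=13
After 6 (seek(+0, END)): offset=23
After 7 (read(1)): returned '', offset=23
After 8 (tell()): offset=23
After 9 (read(5)): returned '', offset=23
After 10 (seek(6, SET)): offset=6
After 11 (seek(9, SET)): offset=9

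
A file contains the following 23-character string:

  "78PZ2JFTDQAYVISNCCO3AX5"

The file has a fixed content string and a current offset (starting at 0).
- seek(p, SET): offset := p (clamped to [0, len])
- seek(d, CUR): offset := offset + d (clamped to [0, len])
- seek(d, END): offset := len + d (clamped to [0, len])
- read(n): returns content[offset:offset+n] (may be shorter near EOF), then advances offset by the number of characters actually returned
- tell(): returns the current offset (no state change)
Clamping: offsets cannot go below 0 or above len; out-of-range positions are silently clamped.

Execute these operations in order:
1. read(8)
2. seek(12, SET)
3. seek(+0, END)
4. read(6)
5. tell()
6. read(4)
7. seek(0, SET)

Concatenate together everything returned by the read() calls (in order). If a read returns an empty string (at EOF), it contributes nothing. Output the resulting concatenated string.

After 1 (read(8)): returned '78PZ2JFT', offset=8
After 2 (seek(12, SET)): offset=12
After 3 (seek(+0, END)): offset=23
After 4 (read(6)): returned '', offset=23
After 5 (tell()): offset=23
After 6 (read(4)): returned '', offset=23
After 7 (seek(0, SET)): offset=0

Answer: 78PZ2JFT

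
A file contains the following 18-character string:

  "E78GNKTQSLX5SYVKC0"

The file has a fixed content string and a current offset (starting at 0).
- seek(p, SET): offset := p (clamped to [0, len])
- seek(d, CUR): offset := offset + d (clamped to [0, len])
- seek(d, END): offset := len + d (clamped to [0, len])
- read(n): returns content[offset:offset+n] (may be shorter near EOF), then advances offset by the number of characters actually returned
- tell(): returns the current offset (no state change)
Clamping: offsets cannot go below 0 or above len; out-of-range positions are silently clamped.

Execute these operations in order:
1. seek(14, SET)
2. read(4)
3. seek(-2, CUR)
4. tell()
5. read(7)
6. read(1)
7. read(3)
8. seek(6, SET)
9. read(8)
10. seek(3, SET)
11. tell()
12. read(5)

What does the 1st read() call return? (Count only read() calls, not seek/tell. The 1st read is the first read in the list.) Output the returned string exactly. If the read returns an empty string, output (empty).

After 1 (seek(14, SET)): offset=14
After 2 (read(4)): returned 'VKC0', offset=18
After 3 (seek(-2, CUR)): offset=16
After 4 (tell()): offset=16
After 5 (read(7)): returned 'C0', offset=18
After 6 (read(1)): returned '', offset=18
After 7 (read(3)): returned '', offset=18
After 8 (seek(6, SET)): offset=6
After 9 (read(8)): returned 'TQSLX5SY', offset=14
After 10 (seek(3, SET)): offset=3
After 11 (tell()): offset=3
After 12 (read(5)): returned 'GNKTQ', offset=8

Answer: VKC0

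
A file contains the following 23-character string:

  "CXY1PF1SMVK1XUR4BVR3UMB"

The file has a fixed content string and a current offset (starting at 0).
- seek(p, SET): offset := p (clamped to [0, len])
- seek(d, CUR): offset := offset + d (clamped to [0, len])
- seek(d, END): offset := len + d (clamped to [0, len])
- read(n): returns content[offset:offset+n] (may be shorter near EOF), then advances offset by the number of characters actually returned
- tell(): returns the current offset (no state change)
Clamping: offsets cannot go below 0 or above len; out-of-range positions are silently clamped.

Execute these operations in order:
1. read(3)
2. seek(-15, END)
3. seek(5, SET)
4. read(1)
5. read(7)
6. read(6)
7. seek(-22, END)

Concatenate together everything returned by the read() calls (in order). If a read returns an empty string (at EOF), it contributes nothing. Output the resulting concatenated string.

Answer: CXYF1SMVK1XUR4BVR

Derivation:
After 1 (read(3)): returned 'CXY', offset=3
After 2 (seek(-15, END)): offset=8
After 3 (seek(5, SET)): offset=5
After 4 (read(1)): returned 'F', offset=6
After 5 (read(7)): returned '1SMVK1X', offset=13
After 6 (read(6)): returned 'UR4BVR', offset=19
After 7 (seek(-22, END)): offset=1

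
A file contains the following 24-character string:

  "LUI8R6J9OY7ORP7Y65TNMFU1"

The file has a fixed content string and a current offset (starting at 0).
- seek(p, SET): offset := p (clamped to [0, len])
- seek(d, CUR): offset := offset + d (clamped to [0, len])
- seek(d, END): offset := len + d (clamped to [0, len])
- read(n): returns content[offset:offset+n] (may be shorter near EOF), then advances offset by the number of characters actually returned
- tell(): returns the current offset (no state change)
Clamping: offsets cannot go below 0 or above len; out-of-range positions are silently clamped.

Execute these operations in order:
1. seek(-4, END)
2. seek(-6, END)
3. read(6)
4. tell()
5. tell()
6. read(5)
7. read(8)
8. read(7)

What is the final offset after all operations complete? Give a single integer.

Answer: 24

Derivation:
After 1 (seek(-4, END)): offset=20
After 2 (seek(-6, END)): offset=18
After 3 (read(6)): returned 'TNMFU1', offset=24
After 4 (tell()): offset=24
After 5 (tell()): offset=24
After 6 (read(5)): returned '', offset=24
After 7 (read(8)): returned '', offset=24
After 8 (read(7)): returned '', offset=24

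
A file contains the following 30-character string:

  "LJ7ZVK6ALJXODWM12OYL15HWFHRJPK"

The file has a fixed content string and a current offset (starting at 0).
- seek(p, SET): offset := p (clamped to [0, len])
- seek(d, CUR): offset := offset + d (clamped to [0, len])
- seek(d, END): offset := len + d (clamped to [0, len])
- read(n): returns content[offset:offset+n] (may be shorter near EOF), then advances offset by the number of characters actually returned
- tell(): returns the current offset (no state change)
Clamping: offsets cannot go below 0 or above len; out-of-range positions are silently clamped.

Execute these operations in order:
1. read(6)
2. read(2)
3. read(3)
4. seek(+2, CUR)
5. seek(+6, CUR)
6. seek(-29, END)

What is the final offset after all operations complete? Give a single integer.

After 1 (read(6)): returned 'LJ7ZVK', offset=6
After 2 (read(2)): returned '6A', offset=8
After 3 (read(3)): returned 'LJX', offset=11
After 4 (seek(+2, CUR)): offset=13
After 5 (seek(+6, CUR)): offset=19
After 6 (seek(-29, END)): offset=1

Answer: 1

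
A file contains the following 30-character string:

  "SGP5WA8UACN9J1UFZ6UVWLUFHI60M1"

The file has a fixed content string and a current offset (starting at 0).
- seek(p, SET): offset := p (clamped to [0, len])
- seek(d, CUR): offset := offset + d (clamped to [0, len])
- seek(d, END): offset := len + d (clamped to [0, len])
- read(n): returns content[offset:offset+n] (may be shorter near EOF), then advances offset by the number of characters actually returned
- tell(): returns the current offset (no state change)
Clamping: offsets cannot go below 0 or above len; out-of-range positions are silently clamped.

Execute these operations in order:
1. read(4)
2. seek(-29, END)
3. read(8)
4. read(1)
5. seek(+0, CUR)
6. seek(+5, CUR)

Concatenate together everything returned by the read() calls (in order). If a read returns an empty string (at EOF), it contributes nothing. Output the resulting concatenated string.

Answer: SGP5GP5WA8UAC

Derivation:
After 1 (read(4)): returned 'SGP5', offset=4
After 2 (seek(-29, END)): offset=1
After 3 (read(8)): returned 'GP5WA8UA', offset=9
After 4 (read(1)): returned 'C', offset=10
After 5 (seek(+0, CUR)): offset=10
After 6 (seek(+5, CUR)): offset=15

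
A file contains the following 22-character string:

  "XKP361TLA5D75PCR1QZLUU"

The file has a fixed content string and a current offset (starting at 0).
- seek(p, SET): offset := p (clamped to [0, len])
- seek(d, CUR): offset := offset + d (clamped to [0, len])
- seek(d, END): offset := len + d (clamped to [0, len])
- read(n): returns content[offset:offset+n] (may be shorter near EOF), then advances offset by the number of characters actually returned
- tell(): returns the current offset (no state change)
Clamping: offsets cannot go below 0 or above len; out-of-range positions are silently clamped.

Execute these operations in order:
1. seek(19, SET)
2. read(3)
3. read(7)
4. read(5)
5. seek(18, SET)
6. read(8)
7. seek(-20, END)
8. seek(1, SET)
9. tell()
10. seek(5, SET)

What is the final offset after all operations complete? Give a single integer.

Answer: 5

Derivation:
After 1 (seek(19, SET)): offset=19
After 2 (read(3)): returned 'LUU', offset=22
After 3 (read(7)): returned '', offset=22
After 4 (read(5)): returned '', offset=22
After 5 (seek(18, SET)): offset=18
After 6 (read(8)): returned 'ZLUU', offset=22
After 7 (seek(-20, END)): offset=2
After 8 (seek(1, SET)): offset=1
After 9 (tell()): offset=1
After 10 (seek(5, SET)): offset=5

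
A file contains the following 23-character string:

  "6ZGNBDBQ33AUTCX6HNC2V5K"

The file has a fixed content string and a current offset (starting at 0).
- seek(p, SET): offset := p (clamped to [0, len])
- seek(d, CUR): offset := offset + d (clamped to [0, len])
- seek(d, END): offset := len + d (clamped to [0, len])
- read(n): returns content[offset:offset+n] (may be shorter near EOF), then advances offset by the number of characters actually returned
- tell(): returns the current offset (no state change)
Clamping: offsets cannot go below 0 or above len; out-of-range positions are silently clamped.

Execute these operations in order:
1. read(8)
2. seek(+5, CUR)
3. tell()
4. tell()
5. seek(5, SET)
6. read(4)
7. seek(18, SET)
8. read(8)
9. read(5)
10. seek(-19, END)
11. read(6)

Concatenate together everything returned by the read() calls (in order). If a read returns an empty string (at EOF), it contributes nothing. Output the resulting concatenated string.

After 1 (read(8)): returned '6ZGNBDBQ', offset=8
After 2 (seek(+5, CUR)): offset=13
After 3 (tell()): offset=13
After 4 (tell()): offset=13
After 5 (seek(5, SET)): offset=5
After 6 (read(4)): returned 'DBQ3', offset=9
After 7 (seek(18, SET)): offset=18
After 8 (read(8)): returned 'C2V5K', offset=23
After 9 (read(5)): returned '', offset=23
After 10 (seek(-19, END)): offset=4
After 11 (read(6)): returned 'BDBQ33', offset=10

Answer: 6ZGNBDBQDBQ3C2V5KBDBQ33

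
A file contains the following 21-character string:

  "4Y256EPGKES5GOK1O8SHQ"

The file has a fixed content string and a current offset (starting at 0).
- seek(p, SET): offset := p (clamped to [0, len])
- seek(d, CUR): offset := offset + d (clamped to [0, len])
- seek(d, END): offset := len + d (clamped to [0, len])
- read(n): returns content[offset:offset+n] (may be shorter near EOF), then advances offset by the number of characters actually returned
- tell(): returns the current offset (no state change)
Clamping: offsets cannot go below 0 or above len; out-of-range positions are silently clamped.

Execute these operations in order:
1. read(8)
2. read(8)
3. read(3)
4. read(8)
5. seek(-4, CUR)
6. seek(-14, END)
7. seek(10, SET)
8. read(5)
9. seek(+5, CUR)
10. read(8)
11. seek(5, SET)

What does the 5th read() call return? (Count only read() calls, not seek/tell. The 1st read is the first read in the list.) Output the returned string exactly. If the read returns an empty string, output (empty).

After 1 (read(8)): returned '4Y256EPG', offset=8
After 2 (read(8)): returned 'KES5GOK1', offset=16
After 3 (read(3)): returned 'O8S', offset=19
After 4 (read(8)): returned 'HQ', offset=21
After 5 (seek(-4, CUR)): offset=17
After 6 (seek(-14, END)): offset=7
After 7 (seek(10, SET)): offset=10
After 8 (read(5)): returned 'S5GOK', offset=15
After 9 (seek(+5, CUR)): offset=20
After 10 (read(8)): returned 'Q', offset=21
After 11 (seek(5, SET)): offset=5

Answer: S5GOK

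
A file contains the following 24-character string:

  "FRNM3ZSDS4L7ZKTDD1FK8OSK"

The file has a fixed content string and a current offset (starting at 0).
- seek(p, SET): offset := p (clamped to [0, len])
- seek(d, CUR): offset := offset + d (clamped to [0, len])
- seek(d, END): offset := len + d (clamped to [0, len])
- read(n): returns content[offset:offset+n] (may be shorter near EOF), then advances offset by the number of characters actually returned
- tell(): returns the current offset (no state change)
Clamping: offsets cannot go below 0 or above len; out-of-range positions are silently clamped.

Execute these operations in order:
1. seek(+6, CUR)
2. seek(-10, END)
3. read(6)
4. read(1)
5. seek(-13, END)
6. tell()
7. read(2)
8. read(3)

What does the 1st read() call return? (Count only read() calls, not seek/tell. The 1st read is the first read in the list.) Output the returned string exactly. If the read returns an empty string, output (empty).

After 1 (seek(+6, CUR)): offset=6
After 2 (seek(-10, END)): offset=14
After 3 (read(6)): returned 'TDD1FK', offset=20
After 4 (read(1)): returned '8', offset=21
After 5 (seek(-13, END)): offset=11
After 6 (tell()): offset=11
After 7 (read(2)): returned '7Z', offset=13
After 8 (read(3)): returned 'KTD', offset=16

Answer: TDD1FK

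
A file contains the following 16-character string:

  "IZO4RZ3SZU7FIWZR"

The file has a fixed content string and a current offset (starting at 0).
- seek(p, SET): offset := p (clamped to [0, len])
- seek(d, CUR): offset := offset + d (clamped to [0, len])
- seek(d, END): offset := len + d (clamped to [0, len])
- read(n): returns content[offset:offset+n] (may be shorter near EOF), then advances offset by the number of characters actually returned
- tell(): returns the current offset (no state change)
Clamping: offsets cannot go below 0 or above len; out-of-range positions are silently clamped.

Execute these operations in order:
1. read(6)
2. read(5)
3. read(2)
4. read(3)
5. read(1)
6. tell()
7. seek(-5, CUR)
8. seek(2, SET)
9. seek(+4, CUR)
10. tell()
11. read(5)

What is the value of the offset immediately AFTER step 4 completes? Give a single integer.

Answer: 16

Derivation:
After 1 (read(6)): returned 'IZO4RZ', offset=6
After 2 (read(5)): returned '3SZU7', offset=11
After 3 (read(2)): returned 'FI', offset=13
After 4 (read(3)): returned 'WZR', offset=16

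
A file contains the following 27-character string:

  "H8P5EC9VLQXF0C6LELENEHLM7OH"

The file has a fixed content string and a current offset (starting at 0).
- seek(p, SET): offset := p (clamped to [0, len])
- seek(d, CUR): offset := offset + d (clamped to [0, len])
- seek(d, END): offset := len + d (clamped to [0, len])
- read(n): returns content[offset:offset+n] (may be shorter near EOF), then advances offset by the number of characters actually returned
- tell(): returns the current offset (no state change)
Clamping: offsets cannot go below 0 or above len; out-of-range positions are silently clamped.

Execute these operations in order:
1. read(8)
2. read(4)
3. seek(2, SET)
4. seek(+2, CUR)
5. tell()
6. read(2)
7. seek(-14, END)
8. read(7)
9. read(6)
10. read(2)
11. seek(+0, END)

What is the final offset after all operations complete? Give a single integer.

After 1 (read(8)): returned 'H8P5EC9V', offset=8
After 2 (read(4)): returned 'LQXF', offset=12
After 3 (seek(2, SET)): offset=2
After 4 (seek(+2, CUR)): offset=4
After 5 (tell()): offset=4
After 6 (read(2)): returned 'EC', offset=6
After 7 (seek(-14, END)): offset=13
After 8 (read(7)): returned 'C6LELEN', offset=20
After 9 (read(6)): returned 'EHLM7O', offset=26
After 10 (read(2)): returned 'H', offset=27
After 11 (seek(+0, END)): offset=27

Answer: 27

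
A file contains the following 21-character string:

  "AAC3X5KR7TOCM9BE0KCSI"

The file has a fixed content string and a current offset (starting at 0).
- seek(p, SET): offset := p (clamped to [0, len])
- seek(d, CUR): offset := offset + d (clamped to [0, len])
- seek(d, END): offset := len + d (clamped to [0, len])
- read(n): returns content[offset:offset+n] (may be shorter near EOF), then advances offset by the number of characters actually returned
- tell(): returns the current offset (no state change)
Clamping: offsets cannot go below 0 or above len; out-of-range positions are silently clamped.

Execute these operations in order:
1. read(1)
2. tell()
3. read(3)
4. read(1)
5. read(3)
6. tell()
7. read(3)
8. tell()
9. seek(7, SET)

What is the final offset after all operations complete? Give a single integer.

Answer: 7

Derivation:
After 1 (read(1)): returned 'A', offset=1
After 2 (tell()): offset=1
After 3 (read(3)): returned 'AC3', offset=4
After 4 (read(1)): returned 'X', offset=5
After 5 (read(3)): returned '5KR', offset=8
After 6 (tell()): offset=8
After 7 (read(3)): returned '7TO', offset=11
After 8 (tell()): offset=11
After 9 (seek(7, SET)): offset=7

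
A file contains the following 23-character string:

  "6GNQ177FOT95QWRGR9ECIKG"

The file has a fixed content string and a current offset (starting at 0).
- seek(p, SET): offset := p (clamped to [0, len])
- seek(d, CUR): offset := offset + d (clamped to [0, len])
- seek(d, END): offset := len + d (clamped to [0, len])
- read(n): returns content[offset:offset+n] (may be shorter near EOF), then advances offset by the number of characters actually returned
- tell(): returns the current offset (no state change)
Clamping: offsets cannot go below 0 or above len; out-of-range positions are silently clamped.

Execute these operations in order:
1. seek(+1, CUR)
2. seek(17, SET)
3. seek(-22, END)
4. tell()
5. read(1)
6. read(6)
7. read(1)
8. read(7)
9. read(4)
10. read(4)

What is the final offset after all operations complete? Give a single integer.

Answer: 23

Derivation:
After 1 (seek(+1, CUR)): offset=1
After 2 (seek(17, SET)): offset=17
After 3 (seek(-22, END)): offset=1
After 4 (tell()): offset=1
After 5 (read(1)): returned 'G', offset=2
After 6 (read(6)): returned 'NQ177F', offset=8
After 7 (read(1)): returned 'O', offset=9
After 8 (read(7)): returned 'T95QWRG', offset=16
After 9 (read(4)): returned 'R9EC', offset=20
After 10 (read(4)): returned 'IKG', offset=23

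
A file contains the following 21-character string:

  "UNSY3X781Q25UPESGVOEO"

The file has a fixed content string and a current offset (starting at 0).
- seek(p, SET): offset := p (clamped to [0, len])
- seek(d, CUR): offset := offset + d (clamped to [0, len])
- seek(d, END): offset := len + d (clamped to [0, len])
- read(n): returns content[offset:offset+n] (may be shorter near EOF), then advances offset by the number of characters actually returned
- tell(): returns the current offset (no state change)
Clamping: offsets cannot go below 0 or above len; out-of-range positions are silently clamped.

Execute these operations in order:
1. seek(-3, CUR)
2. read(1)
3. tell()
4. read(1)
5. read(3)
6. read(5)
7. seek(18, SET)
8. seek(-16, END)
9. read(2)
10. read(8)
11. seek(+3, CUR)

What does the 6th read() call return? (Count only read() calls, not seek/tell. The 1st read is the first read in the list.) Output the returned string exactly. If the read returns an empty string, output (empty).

After 1 (seek(-3, CUR)): offset=0
After 2 (read(1)): returned 'U', offset=1
After 3 (tell()): offset=1
After 4 (read(1)): returned 'N', offset=2
After 5 (read(3)): returned 'SY3', offset=5
After 6 (read(5)): returned 'X781Q', offset=10
After 7 (seek(18, SET)): offset=18
After 8 (seek(-16, END)): offset=5
After 9 (read(2)): returned 'X7', offset=7
After 10 (read(8)): returned '81Q25UPE', offset=15
After 11 (seek(+3, CUR)): offset=18

Answer: 81Q25UPE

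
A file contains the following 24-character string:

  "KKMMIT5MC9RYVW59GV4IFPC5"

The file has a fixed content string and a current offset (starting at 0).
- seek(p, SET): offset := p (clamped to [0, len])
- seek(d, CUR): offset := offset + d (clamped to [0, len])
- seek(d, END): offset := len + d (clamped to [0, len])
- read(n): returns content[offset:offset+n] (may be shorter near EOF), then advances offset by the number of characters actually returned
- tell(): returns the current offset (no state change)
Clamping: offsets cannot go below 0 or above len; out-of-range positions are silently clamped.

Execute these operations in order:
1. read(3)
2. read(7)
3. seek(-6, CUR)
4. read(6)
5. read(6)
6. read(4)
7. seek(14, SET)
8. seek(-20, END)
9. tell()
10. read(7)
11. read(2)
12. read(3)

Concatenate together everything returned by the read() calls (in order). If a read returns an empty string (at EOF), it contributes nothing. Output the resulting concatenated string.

Answer: KKMMIT5MC9IT5MC9RYVW59GV4IIT5MC9RYVW59

Derivation:
After 1 (read(3)): returned 'KKM', offset=3
After 2 (read(7)): returned 'MIT5MC9', offset=10
After 3 (seek(-6, CUR)): offset=4
After 4 (read(6)): returned 'IT5MC9', offset=10
After 5 (read(6)): returned 'RYVW59', offset=16
After 6 (read(4)): returned 'GV4I', offset=20
After 7 (seek(14, SET)): offset=14
After 8 (seek(-20, END)): offset=4
After 9 (tell()): offset=4
After 10 (read(7)): returned 'IT5MC9R', offset=11
After 11 (read(2)): returned 'YV', offset=13
After 12 (read(3)): returned 'W59', offset=16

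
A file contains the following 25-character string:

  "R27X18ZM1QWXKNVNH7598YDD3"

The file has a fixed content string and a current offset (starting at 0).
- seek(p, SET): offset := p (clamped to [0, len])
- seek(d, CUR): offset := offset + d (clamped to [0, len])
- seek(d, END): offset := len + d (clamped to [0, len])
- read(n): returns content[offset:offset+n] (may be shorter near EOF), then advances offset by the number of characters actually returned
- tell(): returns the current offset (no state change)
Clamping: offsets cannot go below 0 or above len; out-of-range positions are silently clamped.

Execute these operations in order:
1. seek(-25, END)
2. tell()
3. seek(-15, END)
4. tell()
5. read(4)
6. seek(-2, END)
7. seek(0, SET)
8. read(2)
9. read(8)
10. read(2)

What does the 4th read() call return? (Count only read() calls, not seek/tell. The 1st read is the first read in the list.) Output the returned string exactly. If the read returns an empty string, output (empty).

Answer: WX

Derivation:
After 1 (seek(-25, END)): offset=0
After 2 (tell()): offset=0
After 3 (seek(-15, END)): offset=10
After 4 (tell()): offset=10
After 5 (read(4)): returned 'WXKN', offset=14
After 6 (seek(-2, END)): offset=23
After 7 (seek(0, SET)): offset=0
After 8 (read(2)): returned 'R2', offset=2
After 9 (read(8)): returned '7X18ZM1Q', offset=10
After 10 (read(2)): returned 'WX', offset=12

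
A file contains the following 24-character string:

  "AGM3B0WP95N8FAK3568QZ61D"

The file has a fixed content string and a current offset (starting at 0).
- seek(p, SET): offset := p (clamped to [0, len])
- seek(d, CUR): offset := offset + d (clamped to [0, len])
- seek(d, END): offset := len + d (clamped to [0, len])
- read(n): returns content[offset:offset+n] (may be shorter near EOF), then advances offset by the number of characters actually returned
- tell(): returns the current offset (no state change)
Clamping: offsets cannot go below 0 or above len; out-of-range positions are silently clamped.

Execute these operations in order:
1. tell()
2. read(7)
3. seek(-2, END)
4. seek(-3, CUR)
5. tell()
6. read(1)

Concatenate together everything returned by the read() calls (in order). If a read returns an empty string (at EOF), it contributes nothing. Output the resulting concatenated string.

Answer: AGM3B0WQ

Derivation:
After 1 (tell()): offset=0
After 2 (read(7)): returned 'AGM3B0W', offset=7
After 3 (seek(-2, END)): offset=22
After 4 (seek(-3, CUR)): offset=19
After 5 (tell()): offset=19
After 6 (read(1)): returned 'Q', offset=20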